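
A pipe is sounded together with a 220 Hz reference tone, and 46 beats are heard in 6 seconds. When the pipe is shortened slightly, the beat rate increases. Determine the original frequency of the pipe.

227.6667 Hz

Beat frequency = 46/6 = 7.6667 Hz.
|f − 220| = 7.6667, so the pipe was at either 212.3333 Hz or 227.6667 Hz.
A shorter pipe has a higher fundamental; the adjustment raises the pipe's frequency.
The beat rate rose, so the adjustment moved the pipe further from 220 Hz — it was already above the reference.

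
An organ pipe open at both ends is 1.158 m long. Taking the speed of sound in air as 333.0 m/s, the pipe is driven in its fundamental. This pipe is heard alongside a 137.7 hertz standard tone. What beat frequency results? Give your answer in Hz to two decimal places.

6.08 Hz

Open pipe: f_n = n·v/(2L) = 1·333.0/(2·1.158) = 143.7824 Hz.
f_beat = |143.7824 − 137.7| = 6.08 Hz.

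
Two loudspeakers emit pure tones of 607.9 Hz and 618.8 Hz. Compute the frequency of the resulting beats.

10.9 Hz

The beat frequency equals the magnitude of the frequency difference.
|607.9 − 618.8| = 10.9 Hz.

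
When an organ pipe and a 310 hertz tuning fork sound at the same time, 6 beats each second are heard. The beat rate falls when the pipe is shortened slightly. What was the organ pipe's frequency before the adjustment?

304 Hz

|f − 310| = 6, so the organ pipe was at either 304 Hz or 316 Hz.
A shorter pipe has a higher fundamental; the adjustment raises the organ pipe's frequency.
The beat rate fell, so the adjustment moved the organ pipe toward 310 Hz — it must have started below the reference.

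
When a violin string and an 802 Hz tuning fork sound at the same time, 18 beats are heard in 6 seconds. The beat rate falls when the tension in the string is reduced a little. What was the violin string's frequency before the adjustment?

Beat frequency = 18/6 = 3 Hz.
|f − 802| = 3, so the violin string was at either 799 Hz or 805 Hz.
Lower tension means lower frequency; the adjustment lowers the violin string's frequency.
The beat rate fell, so the adjustment moved the violin string toward 802 Hz — it must have started above the reference.

805 Hz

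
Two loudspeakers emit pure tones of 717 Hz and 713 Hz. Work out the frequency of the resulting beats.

4 Hz

The beat frequency equals the magnitude of the frequency difference.
|717 − 713| = 4 Hz.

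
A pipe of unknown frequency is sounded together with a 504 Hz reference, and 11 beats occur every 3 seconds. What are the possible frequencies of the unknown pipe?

500.3333 Hz or 507.6667 Hz

Beat frequency = 11/3 = 3.6667 Hz.
|f − 504| = 3.6667, so f = 504 ± 3.6667.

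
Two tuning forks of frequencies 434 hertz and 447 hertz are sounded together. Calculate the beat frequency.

13 Hz

The beat frequency equals the magnitude of the frequency difference.
|434 − 447| = 13 Hz.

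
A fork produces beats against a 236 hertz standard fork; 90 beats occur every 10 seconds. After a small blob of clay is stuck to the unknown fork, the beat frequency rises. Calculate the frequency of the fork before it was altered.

Beat frequency = 90/10 = 9 Hz.
|f − 236| = 9, so the fork was at either 227 Hz or 245 Hz.
Adding mass to a fork lowers its frequency; the adjustment lowers the fork's frequency.
The beat rate rose, so the adjustment moved the fork further from 236 Hz — it was already below the reference.

227 Hz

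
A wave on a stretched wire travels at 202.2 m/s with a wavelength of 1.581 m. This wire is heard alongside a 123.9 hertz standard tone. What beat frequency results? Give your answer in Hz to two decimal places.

Source frequency f = v/λ = 202.2/1.581 = 127.8937 Hz.
f_beat = |127.8937 − 123.9| = 3.99 Hz.

3.99 Hz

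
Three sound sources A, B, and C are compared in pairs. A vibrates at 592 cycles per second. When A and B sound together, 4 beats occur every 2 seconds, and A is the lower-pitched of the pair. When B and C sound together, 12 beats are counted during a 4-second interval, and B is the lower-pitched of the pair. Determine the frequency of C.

A–B: Beat frequency = 4/2 = 2 Hz.
B is above A, so f_B = 592 + 2 = 594 Hz.
B–C: Beat frequency = 12/4 = 3 Hz.
C is above B, so f_C = 594 + 3 = 597 Hz.

597 Hz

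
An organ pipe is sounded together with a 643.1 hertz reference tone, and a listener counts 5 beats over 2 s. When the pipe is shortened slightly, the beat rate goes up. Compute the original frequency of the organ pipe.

Beat frequency = 5/2 = 2.5 Hz.
|f − 643.1| = 2.5, so the organ pipe was at either 640.6 Hz or 645.6 Hz.
A shorter pipe has a higher fundamental; the adjustment raises the organ pipe's frequency.
The beat rate rose, so the adjustment moved the organ pipe further from 643.1 Hz — it was already above the reference.

645.6 Hz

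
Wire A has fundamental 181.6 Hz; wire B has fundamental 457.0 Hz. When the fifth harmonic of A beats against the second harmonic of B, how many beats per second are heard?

6.0 Hz

Fifth harmonic of the first: 5·181.6 = 908.0 Hz.
Second harmonic of the second: 2·457.0 = 914.0 Hz.
f_beat = |908.0 − 914.0| = 6.0 Hz.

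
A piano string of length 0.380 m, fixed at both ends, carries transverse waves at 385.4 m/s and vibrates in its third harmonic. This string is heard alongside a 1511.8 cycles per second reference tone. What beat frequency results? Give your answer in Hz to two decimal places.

9.52 Hz

For a string fixed at both ends, f_n = n·v/(2L) = 3·385.4/(2·0.380) = 1521.3158 Hz.
f_beat = |1521.3158 − 1511.8| = 9.52 Hz.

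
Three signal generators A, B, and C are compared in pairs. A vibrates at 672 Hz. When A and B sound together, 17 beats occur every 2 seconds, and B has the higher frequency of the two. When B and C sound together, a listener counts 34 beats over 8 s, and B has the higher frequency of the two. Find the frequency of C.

676.25 Hz

A–B: Beat frequency = 17/2 = 8.5 Hz.
B is above A, so f_B = 672 + 8.5 = 680.5 Hz.
B–C: Beat frequency = 34/8 = 4.25 Hz.
C is below B, so f_C = 680.5 − 4.25 = 676.25 Hz.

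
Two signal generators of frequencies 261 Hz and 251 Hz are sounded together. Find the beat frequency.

10 Hz

Beats arise from superposition of two nearby frequencies; the beat rate is |f₁ − f₂|.
|261 − 251| = 10 Hz.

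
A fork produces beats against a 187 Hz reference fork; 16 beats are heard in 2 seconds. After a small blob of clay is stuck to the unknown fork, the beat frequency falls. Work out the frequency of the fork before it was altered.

Beat frequency = 16/2 = 8 Hz.
|f − 187| = 8, so the fork was at either 179 Hz or 195 Hz.
Adding mass to a fork lowers its frequency; the adjustment lowers the fork's frequency.
The beat rate fell, so the adjustment moved the fork toward 187 Hz — it must have started above the reference.

195 Hz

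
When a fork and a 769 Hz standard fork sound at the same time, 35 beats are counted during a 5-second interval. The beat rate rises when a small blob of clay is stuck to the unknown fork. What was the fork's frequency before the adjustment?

762 Hz

Beat frequency = 35/5 = 7 Hz.
|f − 769| = 7, so the fork was at either 762 Hz or 776 Hz.
Adding mass to a fork lowers its frequency; the adjustment lowers the fork's frequency.
The beat rate rose, so the adjustment moved the fork further from 769 Hz — it was already below the reference.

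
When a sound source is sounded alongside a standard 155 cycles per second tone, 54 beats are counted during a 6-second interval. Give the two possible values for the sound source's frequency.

Beat frequency = 54/6 = 9 Hz.
|f − 155| = 9, so f = 155 ± 9.

146 Hz or 164 Hz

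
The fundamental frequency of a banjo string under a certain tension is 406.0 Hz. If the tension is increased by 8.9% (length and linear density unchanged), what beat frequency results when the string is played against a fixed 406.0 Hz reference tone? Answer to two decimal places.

17.68 Hz

For a string, f ∝ √T, so the new frequency is 406.0·√1.089 = 423.6820 Hz.
f_beat = |423.6820 − 406.0| = 17.68 Hz.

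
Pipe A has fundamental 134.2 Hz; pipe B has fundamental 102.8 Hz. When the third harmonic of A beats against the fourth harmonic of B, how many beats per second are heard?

8.6 Hz

Third harmonic of the first: 3·134.2 = 402.6 Hz.
Fourth harmonic of the second: 4·102.8 = 411.2 Hz.
f_beat = |402.6 − 411.2| = 8.6 Hz.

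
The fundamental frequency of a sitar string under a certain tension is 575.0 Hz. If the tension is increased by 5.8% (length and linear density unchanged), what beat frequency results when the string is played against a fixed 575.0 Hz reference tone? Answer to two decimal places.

16.44 Hz

For a string, f ∝ √T, so the new frequency is 575.0·√1.058 = 591.4400 Hz.
f_beat = |591.4400 − 575.0| = 16.44 Hz.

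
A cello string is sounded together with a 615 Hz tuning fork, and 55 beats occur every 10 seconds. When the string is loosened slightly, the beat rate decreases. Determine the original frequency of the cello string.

Beat frequency = 55/10 = 5.5 Hz.
|f − 615| = 5.5, so the cello string was at either 609.5 Hz or 620.5 Hz.
Reducing tension lowers a string's frequency; the adjustment lowers the cello string's frequency.
The beat rate fell, so the adjustment moved the cello string toward 615 Hz — it must have started above the reference.

620.5 Hz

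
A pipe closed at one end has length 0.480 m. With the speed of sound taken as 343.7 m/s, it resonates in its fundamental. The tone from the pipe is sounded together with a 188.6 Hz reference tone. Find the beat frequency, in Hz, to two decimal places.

9.59 Hz

Closed pipe (odd harmonics): f_n = n·v/(4L) = 1·343.7/(4·0.480) = 179.0104 Hz.
f_beat = |179.0104 − 188.6| = 9.59 Hz.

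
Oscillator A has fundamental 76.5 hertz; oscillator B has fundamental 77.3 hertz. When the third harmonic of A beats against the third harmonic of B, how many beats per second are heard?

2.4 Hz

Third harmonic of the first: 3·76.5 = 229.5 Hz.
Third harmonic of the second: 3·77.3 = 231.9 Hz.
f_beat = |229.5 − 231.9| = 2.4 Hz.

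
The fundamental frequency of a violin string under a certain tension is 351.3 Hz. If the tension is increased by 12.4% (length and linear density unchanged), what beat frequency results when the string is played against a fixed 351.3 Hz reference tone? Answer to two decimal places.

21.14 Hz

For a string, f ∝ √T, so the new frequency is 351.3·√1.124 = 372.4443 Hz.
f_beat = |372.4443 − 351.3| = 21.14 Hz.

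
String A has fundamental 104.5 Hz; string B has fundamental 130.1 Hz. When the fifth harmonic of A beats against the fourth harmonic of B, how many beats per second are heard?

2.1 Hz

Fifth harmonic of the first: 5·104.5 = 522.5 Hz.
Fourth harmonic of the second: 4·130.1 = 520.4 Hz.
f_beat = |522.5 − 520.4| = 2.1 Hz.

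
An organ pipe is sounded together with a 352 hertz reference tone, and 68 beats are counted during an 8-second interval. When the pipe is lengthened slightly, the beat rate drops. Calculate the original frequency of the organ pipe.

Beat frequency = 68/8 = 8.5 Hz.
|f − 352| = 8.5, so the organ pipe was at either 343.5 Hz or 360.5 Hz.
A longer pipe has a lower fundamental; the adjustment lowers the organ pipe's frequency.
The beat rate fell, so the adjustment moved the organ pipe toward 352 Hz — it must have started above the reference.

360.5 Hz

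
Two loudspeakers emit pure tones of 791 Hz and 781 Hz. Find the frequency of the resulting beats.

10 Hz

Beats arise from superposition of two nearby frequencies; the beat rate is |f₁ − f₂|.
|791 − 781| = 10 Hz.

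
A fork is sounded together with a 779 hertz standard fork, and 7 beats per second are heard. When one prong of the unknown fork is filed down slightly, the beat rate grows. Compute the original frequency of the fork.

786 Hz

|f − 779| = 7, so the fork was at either 772 Hz or 786 Hz.
Filing a prong removes mass and raises the fork's frequency; the adjustment raises the fork's frequency.
The beat rate rose, so the adjustment moved the fork further from 779 Hz — it was already above the reference.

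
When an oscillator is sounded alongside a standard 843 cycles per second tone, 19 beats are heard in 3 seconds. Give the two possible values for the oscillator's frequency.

836.6667 Hz or 849.3333 Hz

Beat frequency = 19/3 = 6.3333 Hz.
|f − 843| = 6.3333, so f = 843 ± 6.3333.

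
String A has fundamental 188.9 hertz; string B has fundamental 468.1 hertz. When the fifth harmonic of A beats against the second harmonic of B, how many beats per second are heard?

8.3 Hz

Fifth harmonic of the first: 5·188.9 = 944.5 Hz.
Second harmonic of the second: 2·468.1 = 936.2 Hz.
f_beat = |944.5 − 936.2| = 8.3 Hz.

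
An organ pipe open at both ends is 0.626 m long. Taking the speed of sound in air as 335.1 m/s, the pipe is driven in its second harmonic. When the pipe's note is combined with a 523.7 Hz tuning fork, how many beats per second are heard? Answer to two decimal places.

11.60 Hz

Open pipe: f_n = n·v/(2L) = 2·335.1/(2·0.626) = 535.3035 Hz.
f_beat = |535.3035 − 523.7| = 11.60 Hz.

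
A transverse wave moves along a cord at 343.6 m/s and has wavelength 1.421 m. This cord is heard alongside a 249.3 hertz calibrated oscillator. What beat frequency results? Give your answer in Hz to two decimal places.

7.50 Hz

Source frequency f = v/λ = 343.6/1.421 = 241.8015 Hz.
f_beat = |241.8015 − 249.3| = 7.50 Hz.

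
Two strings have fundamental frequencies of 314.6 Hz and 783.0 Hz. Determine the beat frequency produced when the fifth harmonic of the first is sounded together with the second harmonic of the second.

Fifth harmonic of the first: 5·314.6 = 1573.0 Hz.
Second harmonic of the second: 2·783.0 = 1566.0 Hz.
f_beat = |1573.0 − 1566.0| = 7.0 Hz.

7.0 Hz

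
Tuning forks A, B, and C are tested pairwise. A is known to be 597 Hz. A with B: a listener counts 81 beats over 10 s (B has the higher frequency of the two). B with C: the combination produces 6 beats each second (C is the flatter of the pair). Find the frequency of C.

A–B: Beat frequency = 81/10 = 8.1 Hz.
B is above A, so f_B = 597 + 8.1 = 605.1 Hz.
C is below B, so f_C = 605.1 − 6 = 599.1 Hz.

599.1 Hz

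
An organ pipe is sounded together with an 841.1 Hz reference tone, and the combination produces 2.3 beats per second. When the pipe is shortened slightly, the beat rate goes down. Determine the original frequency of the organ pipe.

838.8 Hz

|f − 841.1| = 2.3, so the organ pipe was at either 838.8 Hz or 843.4 Hz.
A shorter pipe has a higher fundamental; the adjustment raises the organ pipe's frequency.
The beat rate fell, so the adjustment moved the organ pipe toward 841.1 Hz — it must have started below the reference.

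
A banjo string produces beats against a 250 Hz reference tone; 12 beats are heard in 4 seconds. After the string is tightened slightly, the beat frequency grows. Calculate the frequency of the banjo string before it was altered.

253 Hz

Beat frequency = 12/4 = 3 Hz.
|f − 250| = 3, so the banjo string was at either 247 Hz or 253 Hz.
Increasing tension raises a string's frequency; the adjustment raises the banjo string's frequency.
The beat rate rose, so the adjustment moved the banjo string further from 250 Hz — it was already above the reference.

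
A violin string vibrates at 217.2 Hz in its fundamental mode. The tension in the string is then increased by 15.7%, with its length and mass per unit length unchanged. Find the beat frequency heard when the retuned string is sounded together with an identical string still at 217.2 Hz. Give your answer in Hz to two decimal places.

16.43 Hz

For a string, f ∝ √T, so the new frequency is 217.2·√1.157 = 233.6289 Hz.
f_beat = |233.6289 − 217.2| = 16.43 Hz.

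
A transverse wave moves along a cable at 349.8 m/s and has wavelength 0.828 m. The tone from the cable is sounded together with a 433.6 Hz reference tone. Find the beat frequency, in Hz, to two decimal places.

Source frequency f = v/λ = 349.8/0.828 = 422.4638 Hz.
f_beat = |422.4638 − 433.6| = 11.14 Hz.

11.14 Hz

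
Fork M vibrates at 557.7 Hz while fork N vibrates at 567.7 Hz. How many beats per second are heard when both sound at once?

10 Hz

The beat frequency equals the magnitude of the frequency difference.
|557.7 − 567.7| = 10 Hz.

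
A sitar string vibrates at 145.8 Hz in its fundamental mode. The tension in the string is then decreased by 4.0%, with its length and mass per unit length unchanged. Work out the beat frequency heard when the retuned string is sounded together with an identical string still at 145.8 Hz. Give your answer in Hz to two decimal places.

2.95 Hz

For a string, f ∝ √T, so the new frequency is 145.8·√0.960 = 142.8542 Hz.
f_beat = |142.8542 − 145.8| = 2.95 Hz.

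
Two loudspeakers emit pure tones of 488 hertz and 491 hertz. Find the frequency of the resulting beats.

Beats arise from superposition of two nearby frequencies; the beat rate is |f₁ − f₂|.
|488 − 491| = 3 Hz.

3 Hz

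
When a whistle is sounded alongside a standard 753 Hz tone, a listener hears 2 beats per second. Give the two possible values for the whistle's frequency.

|f − 753| = 2, so f = 753 ± 2.

751 Hz or 755 Hz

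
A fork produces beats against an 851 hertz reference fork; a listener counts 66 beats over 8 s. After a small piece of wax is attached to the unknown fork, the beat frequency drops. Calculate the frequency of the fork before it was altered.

Beat frequency = 66/8 = 8.25 Hz.
|f − 851| = 8.25, so the fork was at either 842.75 Hz or 859.25 Hz.
Loading a fork with wax lowers its frequency; the adjustment lowers the fork's frequency.
The beat rate fell, so the adjustment moved the fork toward 851 Hz — it must have started above the reference.

859.25 Hz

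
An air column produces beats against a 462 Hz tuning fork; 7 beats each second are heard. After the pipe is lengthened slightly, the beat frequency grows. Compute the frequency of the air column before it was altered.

|f − 462| = 7, so the air column was at either 455 Hz or 469 Hz.
A longer pipe has a lower fundamental; the adjustment lowers the air column's frequency.
The beat rate rose, so the adjustment moved the air column further from 462 Hz — it was already below the reference.

455 Hz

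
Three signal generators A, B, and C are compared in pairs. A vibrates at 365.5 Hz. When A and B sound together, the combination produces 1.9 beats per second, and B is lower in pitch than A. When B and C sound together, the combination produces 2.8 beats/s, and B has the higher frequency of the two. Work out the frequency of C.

B is below A, so f_B = 365.5 − 1.9 = 363.6 Hz.
C is below B, so f_C = 363.6 − 2.8 = 360.8 Hz.

360.8 Hz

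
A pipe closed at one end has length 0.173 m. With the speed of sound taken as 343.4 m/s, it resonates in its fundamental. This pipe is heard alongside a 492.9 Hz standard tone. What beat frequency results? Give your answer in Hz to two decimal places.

3.34 Hz

Closed pipe (odd harmonics): f_n = n·v/(4L) = 1·343.4/(4·0.173) = 496.2428 Hz.
f_beat = |496.2428 − 492.9| = 3.34 Hz.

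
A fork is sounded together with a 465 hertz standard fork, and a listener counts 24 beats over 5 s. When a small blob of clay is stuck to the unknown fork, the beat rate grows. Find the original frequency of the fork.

460.2 Hz

Beat frequency = 24/5 = 4.8 Hz.
|f − 465| = 4.8, so the fork was at either 460.2 Hz or 469.8 Hz.
Adding mass to a fork lowers its frequency; the adjustment lowers the fork's frequency.
The beat rate rose, so the adjustment moved the fork further from 465 Hz — it was already below the reference.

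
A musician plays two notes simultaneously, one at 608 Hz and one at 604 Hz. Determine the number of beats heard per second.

4 Hz

Beats arise from superposition of two nearby frequencies; the beat rate is |f₁ − f₂|.
|608 − 604| = 4 Hz.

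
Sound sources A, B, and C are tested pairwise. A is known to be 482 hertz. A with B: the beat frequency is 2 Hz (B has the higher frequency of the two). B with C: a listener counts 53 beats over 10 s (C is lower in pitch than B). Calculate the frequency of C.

B is above A, so f_B = 482 + 2 = 484 Hz.
B–C: Beat frequency = 53/10 = 5.3 Hz.
C is below B, so f_C = 484 − 5.3 = 478.7 Hz.

478.7 Hz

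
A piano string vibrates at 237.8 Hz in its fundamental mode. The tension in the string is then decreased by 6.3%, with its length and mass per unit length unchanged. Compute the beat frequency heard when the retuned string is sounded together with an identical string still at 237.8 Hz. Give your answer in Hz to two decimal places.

7.61 Hz

For a string, f ∝ √T, so the new frequency is 237.8·√0.937 = 230.1875 Hz.
f_beat = |230.1875 − 237.8| = 7.61 Hz.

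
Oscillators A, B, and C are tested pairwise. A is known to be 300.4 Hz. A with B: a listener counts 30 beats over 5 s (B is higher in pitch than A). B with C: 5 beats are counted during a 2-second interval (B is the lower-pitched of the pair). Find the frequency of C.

A–B: Beat frequency = 30/5 = 6 Hz.
B is above A, so f_B = 300.4 + 6 = 306.4 Hz.
B–C: Beat frequency = 5/2 = 2.5 Hz.
C is above B, so f_C = 306.4 + 2.5 = 308.9 Hz.

308.9 Hz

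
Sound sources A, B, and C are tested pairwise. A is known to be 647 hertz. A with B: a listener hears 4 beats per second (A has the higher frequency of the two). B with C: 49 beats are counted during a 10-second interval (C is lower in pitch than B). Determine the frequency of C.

B is below A, so f_B = 647 − 4 = 643 Hz.
B–C: Beat frequency = 49/10 = 4.9 Hz.
C is below B, so f_C = 643 − 4.9 = 638.1 Hz.

638.1 Hz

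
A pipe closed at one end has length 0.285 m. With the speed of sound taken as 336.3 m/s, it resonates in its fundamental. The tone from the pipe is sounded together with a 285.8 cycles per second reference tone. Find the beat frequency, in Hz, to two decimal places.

Closed pipe (odd harmonics): f_n = n·v/(4L) = 1·336.3/(4·0.285) = 295.0000 Hz.
f_beat = |295.0000 − 285.8| = 9.20 Hz.

9.20 Hz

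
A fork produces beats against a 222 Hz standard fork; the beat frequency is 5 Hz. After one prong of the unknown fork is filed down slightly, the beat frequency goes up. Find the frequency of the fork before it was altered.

|f − 222| = 5, so the fork was at either 217 Hz or 227 Hz.
Filing a prong removes mass and raises the fork's frequency; the adjustment raises the fork's frequency.
The beat rate rose, so the adjustment moved the fork further from 222 Hz — it was already above the reference.

227 Hz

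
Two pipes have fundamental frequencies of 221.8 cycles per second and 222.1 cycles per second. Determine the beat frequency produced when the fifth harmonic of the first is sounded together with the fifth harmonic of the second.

Fifth harmonic of the first: 5·221.8 = 1109.0 Hz.
Fifth harmonic of the second: 5·222.1 = 1110.5 Hz.
f_beat = |1109.0 − 1110.5| = 1.5 Hz.

1.5 Hz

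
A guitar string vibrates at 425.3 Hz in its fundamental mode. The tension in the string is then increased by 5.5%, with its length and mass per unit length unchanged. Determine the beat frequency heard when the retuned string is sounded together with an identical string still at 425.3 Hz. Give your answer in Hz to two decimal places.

11.54 Hz

For a string, f ∝ √T, so the new frequency is 425.3·√1.055 = 436.8392 Hz.
f_beat = |436.8392 − 425.3| = 11.54 Hz.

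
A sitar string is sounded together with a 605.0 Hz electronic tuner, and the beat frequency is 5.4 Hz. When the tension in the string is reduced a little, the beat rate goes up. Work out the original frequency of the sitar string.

599.6 Hz

|f − 605.0| = 5.4, so the sitar string was at either 599.6 Hz or 610.4 Hz.
Lower tension means lower frequency; the adjustment lowers the sitar string's frequency.
The beat rate rose, so the adjustment moved the sitar string further from 605.0 Hz — it was already below the reference.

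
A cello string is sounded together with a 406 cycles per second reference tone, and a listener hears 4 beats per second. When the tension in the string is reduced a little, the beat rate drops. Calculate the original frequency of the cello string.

|f − 406| = 4, so the cello string was at either 402 Hz or 410 Hz.
Lower tension means lower frequency; the adjustment lowers the cello string's frequency.
The beat rate fell, so the adjustment moved the cello string toward 406 Hz — it must have started above the reference.

410 Hz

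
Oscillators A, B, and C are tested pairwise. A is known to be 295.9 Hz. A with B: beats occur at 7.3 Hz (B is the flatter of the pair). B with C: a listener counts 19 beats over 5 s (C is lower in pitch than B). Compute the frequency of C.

B is below A, so f_B = 295.9 − 7.3 = 288.6 Hz.
B–C: Beat frequency = 19/5 = 3.8 Hz.
C is below B, so f_C = 288.6 − 3.8 = 284.8 Hz.

284.8 Hz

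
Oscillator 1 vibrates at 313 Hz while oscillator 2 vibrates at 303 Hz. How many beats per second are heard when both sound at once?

The beat frequency equals the magnitude of the frequency difference.
|313 − 303| = 10 Hz.

10 Hz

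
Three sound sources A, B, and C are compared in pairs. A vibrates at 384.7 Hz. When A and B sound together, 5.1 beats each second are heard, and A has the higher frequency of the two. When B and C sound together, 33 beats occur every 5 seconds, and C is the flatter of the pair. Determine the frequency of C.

B is below A, so f_B = 384.7 − 5.1 = 379.6 Hz.
B–C: Beat frequency = 33/5 = 6.6 Hz.
C is below B, so f_C = 379.6 − 6.6 = 373 Hz.

373 Hz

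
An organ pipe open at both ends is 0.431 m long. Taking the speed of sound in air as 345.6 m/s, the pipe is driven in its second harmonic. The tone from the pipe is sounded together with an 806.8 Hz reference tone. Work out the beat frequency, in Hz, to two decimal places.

Open pipe: f_n = n·v/(2L) = 2·345.6/(2·0.431) = 801.8561 Hz.
f_beat = |801.8561 − 806.8| = 4.94 Hz.

4.94 Hz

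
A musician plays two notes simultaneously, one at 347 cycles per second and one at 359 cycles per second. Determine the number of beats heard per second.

The beat frequency equals the magnitude of the frequency difference.
|347 − 359| = 12 Hz.

12 Hz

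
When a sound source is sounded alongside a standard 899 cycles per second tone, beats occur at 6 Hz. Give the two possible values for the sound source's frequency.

893 Hz or 905 Hz

|f − 899| = 6, so f = 899 ± 6.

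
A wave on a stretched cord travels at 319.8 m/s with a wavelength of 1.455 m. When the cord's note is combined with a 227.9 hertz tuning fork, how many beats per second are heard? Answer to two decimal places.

8.11 Hz

Source frequency f = v/λ = 319.8/1.455 = 219.7938 Hz.
f_beat = |219.7938 − 227.9| = 8.11 Hz.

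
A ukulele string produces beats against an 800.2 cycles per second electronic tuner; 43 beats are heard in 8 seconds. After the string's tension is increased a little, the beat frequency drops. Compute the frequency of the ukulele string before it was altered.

Beat frequency = 43/8 = 5.375 Hz.
|f − 800.2| = 5.375, so the ukulele string was at either 794.825 Hz or 805.575 Hz.
Higher tension means higher frequency; the adjustment raises the ukulele string's frequency.
The beat rate fell, so the adjustment moved the ukulele string toward 800.2 Hz — it must have started below the reference.

794.825 Hz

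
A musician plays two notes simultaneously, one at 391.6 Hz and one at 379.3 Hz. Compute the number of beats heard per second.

12.3 Hz

Beats arise from superposition of two nearby frequencies; the beat rate is |f₁ − f₂|.
|391.6 − 379.3| = 12.3 Hz.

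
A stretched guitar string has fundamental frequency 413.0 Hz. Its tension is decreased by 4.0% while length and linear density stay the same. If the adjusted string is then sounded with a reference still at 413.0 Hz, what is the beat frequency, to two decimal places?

For a string, f ∝ √T, so the new frequency is 413.0·√0.960 = 404.6557 Hz.
f_beat = |404.6557 − 413.0| = 8.34 Hz.

8.34 Hz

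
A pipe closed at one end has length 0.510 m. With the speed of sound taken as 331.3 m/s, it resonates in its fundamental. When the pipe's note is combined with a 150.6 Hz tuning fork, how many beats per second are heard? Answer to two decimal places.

11.80 Hz

Closed pipe (odd harmonics): f_n = n·v/(4L) = 1·331.3/(4·0.510) = 162.4020 Hz.
f_beat = |162.4020 − 150.6| = 11.80 Hz.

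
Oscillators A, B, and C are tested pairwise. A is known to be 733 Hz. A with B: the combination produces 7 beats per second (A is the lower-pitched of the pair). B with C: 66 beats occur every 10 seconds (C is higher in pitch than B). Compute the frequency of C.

B is above A, so f_B = 733 + 7 = 740 Hz.
B–C: Beat frequency = 66/10 = 6.6 Hz.
C is above B, so f_C = 740 + 6.6 = 746.6 Hz.

746.6 Hz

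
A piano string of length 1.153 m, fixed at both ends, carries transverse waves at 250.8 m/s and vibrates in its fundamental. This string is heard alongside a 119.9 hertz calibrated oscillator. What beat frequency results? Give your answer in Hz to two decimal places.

11.14 Hz

For a string fixed at both ends, f_n = n·v/(2L) = 1·250.8/(2·1.153) = 108.7598 Hz.
f_beat = |108.7598 − 119.9| = 11.14 Hz.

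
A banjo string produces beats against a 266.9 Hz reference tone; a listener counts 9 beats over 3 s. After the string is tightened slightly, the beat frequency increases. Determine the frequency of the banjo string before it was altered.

269.9 Hz

Beat frequency = 9/3 = 3 Hz.
|f − 266.9| = 3, so the banjo string was at either 263.9 Hz or 269.9 Hz.
Increasing tension raises a string's frequency; the adjustment raises the banjo string's frequency.
The beat rate rose, so the adjustment moved the banjo string further from 266.9 Hz — it was already above the reference.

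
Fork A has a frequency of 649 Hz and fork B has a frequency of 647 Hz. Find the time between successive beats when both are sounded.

0.500 s

f_beat = |649 − 647| = 2 Hz.
Beat period T = 1 / f_beat = 1 / 2 s.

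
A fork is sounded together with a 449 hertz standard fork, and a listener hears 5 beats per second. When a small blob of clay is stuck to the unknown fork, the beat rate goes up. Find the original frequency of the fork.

|f − 449| = 5, so the fork was at either 444 Hz or 454 Hz.
Adding mass to a fork lowers its frequency; the adjustment lowers the fork's frequency.
The beat rate rose, so the adjustment moved the fork further from 449 Hz — it was already below the reference.

444 Hz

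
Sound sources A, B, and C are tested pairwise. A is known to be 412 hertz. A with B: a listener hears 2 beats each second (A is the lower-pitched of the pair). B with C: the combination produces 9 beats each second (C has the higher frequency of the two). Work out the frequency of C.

B is above A, so f_B = 412 + 2 = 414 Hz.
C is above B, so f_C = 414 + 9 = 423 Hz.

423 Hz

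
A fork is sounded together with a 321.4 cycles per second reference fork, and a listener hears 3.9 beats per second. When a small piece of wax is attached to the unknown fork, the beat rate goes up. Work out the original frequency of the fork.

317.5 Hz

|f − 321.4| = 3.9, so the fork was at either 317.5 Hz or 325.3 Hz.
Loading a fork with wax lowers its frequency; the adjustment lowers the fork's frequency.
The beat rate rose, so the adjustment moved the fork further from 321.4 Hz — it was already below the reference.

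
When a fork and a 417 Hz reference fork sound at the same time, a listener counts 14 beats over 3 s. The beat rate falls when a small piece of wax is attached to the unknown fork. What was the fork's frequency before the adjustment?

421.6667 Hz

Beat frequency = 14/3 = 4.6667 Hz.
|f − 417| = 4.6667, so the fork was at either 412.3333 Hz or 421.6667 Hz.
Loading a fork with wax lowers its frequency; the adjustment lowers the fork's frequency.
The beat rate fell, so the adjustment moved the fork toward 417 Hz — it must have started above the reference.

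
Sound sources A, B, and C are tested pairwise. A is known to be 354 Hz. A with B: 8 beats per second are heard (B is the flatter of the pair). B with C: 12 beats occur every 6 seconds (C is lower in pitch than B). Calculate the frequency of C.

B is below A, so f_B = 354 − 8 = 346 Hz.
B–C: Beat frequency = 12/6 = 2 Hz.
C is below B, so f_C = 346 − 2 = 344 Hz.

344 Hz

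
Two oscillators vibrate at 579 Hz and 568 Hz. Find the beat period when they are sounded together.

0.091 s

f_beat = |579 − 568| = 11 Hz.
Beat period T = 1 / f_beat = 1 / 11 s.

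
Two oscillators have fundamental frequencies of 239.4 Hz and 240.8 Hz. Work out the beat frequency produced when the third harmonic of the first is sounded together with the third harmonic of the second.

Third harmonic of the first: 3·239.4 = 718.2 Hz.
Third harmonic of the second: 3·240.8 = 722.4 Hz.
f_beat = |718.2 − 722.4| = 4.2 Hz.

4.2 Hz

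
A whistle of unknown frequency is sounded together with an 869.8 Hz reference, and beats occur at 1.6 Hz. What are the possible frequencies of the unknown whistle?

868.2 Hz or 871.4 Hz

|f − 869.8| = 1.6, so f = 869.8 ± 1.6.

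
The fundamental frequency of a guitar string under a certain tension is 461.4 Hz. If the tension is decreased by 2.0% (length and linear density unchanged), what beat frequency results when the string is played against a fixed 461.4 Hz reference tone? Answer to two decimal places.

For a string, f ∝ √T, so the new frequency is 461.4·√0.980 = 456.7627 Hz.
f_beat = |456.7627 − 461.4| = 4.64 Hz.

4.64 Hz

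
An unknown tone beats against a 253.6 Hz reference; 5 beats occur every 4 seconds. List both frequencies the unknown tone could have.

252.35 Hz or 254.85 Hz

Beat frequency = 5/4 = 1.25 Hz.
|f − 253.6| = 1.25, so f = 253.6 ± 1.25.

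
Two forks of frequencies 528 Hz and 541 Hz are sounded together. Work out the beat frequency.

13 Hz

Beats arise from superposition of two nearby frequencies; the beat rate is |f₁ − f₂|.
|528 − 541| = 13 Hz.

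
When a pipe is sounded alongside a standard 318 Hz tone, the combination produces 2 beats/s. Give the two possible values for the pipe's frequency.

316 Hz or 320 Hz

|f − 318| = 2, so f = 318 ± 2.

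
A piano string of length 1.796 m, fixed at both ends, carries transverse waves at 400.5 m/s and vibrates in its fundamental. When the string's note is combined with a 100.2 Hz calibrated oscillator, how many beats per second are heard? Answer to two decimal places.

For a string fixed at both ends, f_n = n·v/(2L) = 1·400.5/(2·1.796) = 111.4978 Hz.
f_beat = |111.4978 − 100.2| = 11.30 Hz.

11.30 Hz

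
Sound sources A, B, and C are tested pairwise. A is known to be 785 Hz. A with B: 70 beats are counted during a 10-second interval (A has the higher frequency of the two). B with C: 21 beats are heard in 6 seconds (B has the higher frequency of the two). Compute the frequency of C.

774.5 Hz

A–B: Beat frequency = 70/10 = 7 Hz.
B is below A, so f_B = 785 − 7 = 778 Hz.
B–C: Beat frequency = 21/6 = 3.5 Hz.
C is below B, so f_C = 778 − 3.5 = 774.5 Hz.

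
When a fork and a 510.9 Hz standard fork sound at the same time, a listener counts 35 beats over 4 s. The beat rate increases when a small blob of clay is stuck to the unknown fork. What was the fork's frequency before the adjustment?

Beat frequency = 35/4 = 8.75 Hz.
|f − 510.9| = 8.75, so the fork was at either 502.15 Hz or 519.65 Hz.
Adding mass to a fork lowers its frequency; the adjustment lowers the fork's frequency.
The beat rate rose, so the adjustment moved the fork further from 510.9 Hz — it was already below the reference.

502.15 Hz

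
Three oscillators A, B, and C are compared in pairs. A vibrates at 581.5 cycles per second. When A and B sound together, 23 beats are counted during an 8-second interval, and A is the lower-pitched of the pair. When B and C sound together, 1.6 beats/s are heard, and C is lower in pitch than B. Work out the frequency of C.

A–B: Beat frequency = 23/8 = 2.875 Hz.
B is above A, so f_B = 581.5 + 2.875 = 584.375 Hz.
C is below B, so f_C = 584.375 − 1.6 = 582.775 Hz.

582.775 Hz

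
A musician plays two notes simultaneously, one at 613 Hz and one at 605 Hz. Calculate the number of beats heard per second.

8 Hz

f_beat = |f₁ − f₂|.
|613 − 605| = 8 Hz.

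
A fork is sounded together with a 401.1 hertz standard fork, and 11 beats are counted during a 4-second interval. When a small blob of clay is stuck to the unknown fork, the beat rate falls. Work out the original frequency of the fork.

Beat frequency = 11/4 = 2.75 Hz.
|f − 401.1| = 2.75, so the fork was at either 398.35 Hz or 403.85 Hz.
Adding mass to a fork lowers its frequency; the adjustment lowers the fork's frequency.
The beat rate fell, so the adjustment moved the fork toward 401.1 Hz — it must have started above the reference.

403.85 Hz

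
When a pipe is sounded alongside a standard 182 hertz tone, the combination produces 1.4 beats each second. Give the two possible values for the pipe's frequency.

|f − 182| = 1.4, so f = 182 ± 1.4.

180.6 Hz or 183.4 Hz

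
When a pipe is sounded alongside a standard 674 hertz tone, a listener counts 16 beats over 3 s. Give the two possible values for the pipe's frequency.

Beat frequency = 16/3 = 5.3333 Hz.
|f − 674| = 5.3333, so f = 674 ± 5.3333.

668.6667 Hz or 679.3333 Hz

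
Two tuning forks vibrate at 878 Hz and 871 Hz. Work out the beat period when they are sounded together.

0.143 s

f_beat = |878 − 871| = 7 Hz.
Beat period T = 1 / f_beat = 1 / 7 s.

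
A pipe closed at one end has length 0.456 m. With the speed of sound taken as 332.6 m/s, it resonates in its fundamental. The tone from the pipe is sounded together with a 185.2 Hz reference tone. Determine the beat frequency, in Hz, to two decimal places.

2.85 Hz

Closed pipe (odd harmonics): f_n = n·v/(4L) = 1·332.6/(4·0.456) = 182.3465 Hz.
f_beat = |182.3465 − 185.2| = 2.85 Hz.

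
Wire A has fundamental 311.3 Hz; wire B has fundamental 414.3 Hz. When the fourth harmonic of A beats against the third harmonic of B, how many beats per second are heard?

2.3 Hz

Fourth harmonic of the first: 4·311.3 = 1245.2 Hz.
Third harmonic of the second: 3·414.3 = 1242.9 Hz.
f_beat = |1245.2 − 1242.9| = 2.3 Hz.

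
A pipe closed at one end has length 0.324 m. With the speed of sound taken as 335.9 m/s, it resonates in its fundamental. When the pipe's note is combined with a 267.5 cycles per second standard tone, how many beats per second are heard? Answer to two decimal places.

8.32 Hz

Closed pipe (odd harmonics): f_n = n·v/(4L) = 1·335.9/(4·0.324) = 259.1821 Hz.
f_beat = |259.1821 − 267.5| = 8.32 Hz.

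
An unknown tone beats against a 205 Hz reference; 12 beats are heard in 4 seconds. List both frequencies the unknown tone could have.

202 Hz or 208 Hz

Beat frequency = 12/4 = 3 Hz.
|f − 205| = 3, so f = 205 ± 3.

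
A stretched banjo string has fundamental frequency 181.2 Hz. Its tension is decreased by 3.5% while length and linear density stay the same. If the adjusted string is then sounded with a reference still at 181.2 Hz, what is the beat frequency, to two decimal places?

For a string, f ∝ √T, so the new frequency is 181.2·√0.965 = 178.0008 Hz.
f_beat = |178.0008 − 181.2| = 3.20 Hz.

3.20 Hz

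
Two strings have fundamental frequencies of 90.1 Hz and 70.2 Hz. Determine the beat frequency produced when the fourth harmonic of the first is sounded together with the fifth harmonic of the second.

9.4 Hz

Fourth harmonic of the first: 4·90.1 = 360.4 Hz.
Fifth harmonic of the second: 5·70.2 = 351.0 Hz.
f_beat = |360.4 − 351.0| = 9.4 Hz.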